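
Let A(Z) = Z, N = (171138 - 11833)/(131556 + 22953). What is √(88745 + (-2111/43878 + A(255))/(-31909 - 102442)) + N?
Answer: 159305/154509 + √3084035288259486761922918/5895053178 ≈ 298.93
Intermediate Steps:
N = 159305/154509 ≈ 1.0310
√(88745 + (-2111/43878 + A(255))/(-31909 - 102442)) + N = √(88745 + (-2111/43878 + 255)/(-31909 - 102442)) + 159305/154509 = √(88745 + (-2111*1/43878 + 255)/(-134351)) + 159305/154509 = √(88745 + (-2111/43878 + 255)*(-1/134351)) + 159305/154509 = √(88745 + (11186779/43878)*(-1/134351)) + 159305/154509 = √(88745 - 11186779/5895053178) + 159305/154509 = √(523156483094831/5895053178) + 159305/154509 = √3084035288259486761922918/5895053178 + 159305/154509 = 159305/154509 + √3084035288259486761922918/5895053178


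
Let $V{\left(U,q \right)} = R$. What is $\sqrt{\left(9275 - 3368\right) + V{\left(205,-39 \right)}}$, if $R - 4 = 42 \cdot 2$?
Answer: $\sqrt{5995} \approx 77.427$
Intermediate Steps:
$R = 88$ ($R = 4 + 42 \cdot 2 = 4 + 84 = 88$)
$V{\left(U,q \right)} = 88$
$\sqrt{\left(9275 - 3368\right) + V{\left(205,-39 \right)}} = \sqrt{\left(9275 - 3368\right) + 88} = \sqrt{5907 + 88} = \sqrt{5995}$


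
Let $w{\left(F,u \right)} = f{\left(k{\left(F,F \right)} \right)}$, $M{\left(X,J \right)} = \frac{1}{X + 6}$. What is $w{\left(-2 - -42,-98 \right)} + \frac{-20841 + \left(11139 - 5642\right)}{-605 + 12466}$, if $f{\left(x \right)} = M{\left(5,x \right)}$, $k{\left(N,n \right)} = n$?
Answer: $- \frac{156923}{130471} \approx -1.2027$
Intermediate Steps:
$M{\left(X,J \right)} = \frac{1}{6 + X}$
$f{\left(x \right)} = \frac{1}{11}$ ($f{\left(x \right)} = \frac{1}{6 + 5} = \frac{1}{11}$)
$w{\left(F,u \right)} = \frac{1}{11}$
$w{\left(-2 - -42,-98 \right)} + \frac{-20841 + \left(11139 - 5642\right)}{-605 + 12466} = \frac{1}{11} + \frac{-20841 + \left(11139 - 5642\right)}{-605 + 12466} = \frac{1}{11} + \frac{-20841 + 5497}{11861} = \frac{1}{11} - \frac{15344}{11861} = - \frac{156923}{130471}$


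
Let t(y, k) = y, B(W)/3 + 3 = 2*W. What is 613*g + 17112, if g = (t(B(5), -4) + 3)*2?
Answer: 46536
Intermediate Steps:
B(W) = -9 + 6*W (B(W) = -9 + 3*(2*W) = -9 + 6*W)
g = 48 (g = ((-9 + 6*5) + 3)*2 = ((-9 + 30) + 3)*2 = (21 + 3)*2 = 24*2 = 48)
613*g + 17112 = 613*48 + 17112 = 29424 + 17112 = 46536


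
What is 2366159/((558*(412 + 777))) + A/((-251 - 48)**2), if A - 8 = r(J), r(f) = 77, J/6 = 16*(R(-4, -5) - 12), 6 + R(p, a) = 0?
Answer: 211593375029/59314166262 ≈ 3.5673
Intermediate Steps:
R(p, a) = -6 (R(p, a) = -6 + 0 = -6)
J = -1728 (J = 6*(16*(-6 - 12)) = 6*(16*(-18)) = 6*(-288) = -1728)
A = 85 (A = 8 + 77 = 85)
2366159/((558*(412 + 777))) + A/((-251 - 48)**2) = 2366159/((558*(412 + 777))) + 85/((-251 - 48)**2) = 2366159/((558*1189)) + 85/((-299)**2) = 2366159/663462 + 85/89401 = 211593375029/59314166262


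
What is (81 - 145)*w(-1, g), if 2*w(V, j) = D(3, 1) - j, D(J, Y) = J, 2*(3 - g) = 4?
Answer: -64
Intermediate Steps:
g = 1 (g = 3 - ½*4 = 3 - 2 = 1)
w(V, j) = 3/2 - j/2 (w(V, j) = (3 - j)/2 = 3/2 - j/2)
(81 - 145)*w(-1, g) = (81 - 145)*(3/2 - ½*1) = -64*(3/2 - ½) = -64*1 = -64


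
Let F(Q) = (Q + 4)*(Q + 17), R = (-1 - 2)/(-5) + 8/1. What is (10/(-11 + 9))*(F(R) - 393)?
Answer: 1761/5 ≈ 352.20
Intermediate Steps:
R = 43/5 (R = -3*(-⅕) + 8*1 = ⅗ + 8 = 43/5 ≈ 8.6000)
F(Q) = (4 + Q)*(17 + Q)
(10/(-11 + 9))*(F(R) - 393) = (10/(-11 + 9))*((68 + (43/5)² + 21*(43/5)) - 393) = (10/(-2))*((68 + 1849/25 + 903/5) - 393) = (10*(-½))*(8064/25 - 393) = -5*(-1761/25) = 1761/5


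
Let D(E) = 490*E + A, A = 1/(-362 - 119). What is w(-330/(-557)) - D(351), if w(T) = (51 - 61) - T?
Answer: -46081882173/267917 ≈ -1.7200e+5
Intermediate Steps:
A = -1/481 (A = 1/(-481) = -1/481 ≈ -0.0020790)
D(E) = -1/481 + 490*E (D(E) = 490*E - 1/481 = -1/481 + 490*E)
w(T) = -10 - T
w(-330/(-557)) - D(351) = (-10 - (-330)/(-557)) - (-1/481 + 490*351) = (-10 - (-330)*(-1)/557) - (-1/481 + 171990) = (-10 - 1*330/557) - 1*82727189/481 = (-10 - 330/557) - 82727189/481 = -5900/557 - 82727189/481 = -46081882173/267917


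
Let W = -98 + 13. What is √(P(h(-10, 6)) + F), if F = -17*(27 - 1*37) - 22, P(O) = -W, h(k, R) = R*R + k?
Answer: √233 ≈ 15.264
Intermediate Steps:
W = -85
h(k, R) = k + R² (h(k, R) = R² + k = k + R²)
P(O) = 85 (P(O) = -1*(-85) = 85)
F = 148 (F = -17*(27 - 37) - 22 = -17*(-10) - 22 = 170 - 22 = 148)
√(P(h(-10, 6)) + F) = √(85 + 148) = √233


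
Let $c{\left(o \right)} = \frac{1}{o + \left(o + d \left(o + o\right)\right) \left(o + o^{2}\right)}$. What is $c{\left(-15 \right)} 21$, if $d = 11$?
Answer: $- \frac{7}{24155} \approx -0.00028979$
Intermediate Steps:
$c{\left(o \right)} = \frac{1}{o + 23 o \left(o + o^{2}\right)}$ ($c{\left(o \right)} = \frac{1}{o + \left(o + 11 \left(o + o\right)\right) \left(o + o^{2}\right)} = \frac{1}{o + \left(o + 11 \cdot 2 o\right) \left(o + o^{2}\right)} = \frac{1}{o + \left(o + 22 o\right) \left(o + o^{2}\right)} = \frac{1}{o + 23 o \left(o + o^{2}\right)}$)
$c{\left(-15 \right)} 21 = \frac{1}{\left(-15\right) \left(1 + 23 \left(-15\right) + 23 \left(-15\right)^{2}\right)} 21 = - \frac{1}{15 \left(1 - 345 + 23 \cdot 225\right)} 21 = - \frac{1}{15 \left(1 - 345 + 5175\right)} 21 = - \frac{1}{15 \cdot 4831} \cdot 21 = \left(- \frac{1}{15}\right) \frac{1}{4831} \cdot 21 = \left(- \frac{1}{72465}\right) 21 = - \frac{7}{24155}$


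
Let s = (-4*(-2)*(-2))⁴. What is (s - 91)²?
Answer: 4283048025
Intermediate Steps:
s = 65536 (s = (8*(-2))⁴ = (-16)⁴ = 65536)
(s - 91)² = (65536 - 91)² = 65445² = 4283048025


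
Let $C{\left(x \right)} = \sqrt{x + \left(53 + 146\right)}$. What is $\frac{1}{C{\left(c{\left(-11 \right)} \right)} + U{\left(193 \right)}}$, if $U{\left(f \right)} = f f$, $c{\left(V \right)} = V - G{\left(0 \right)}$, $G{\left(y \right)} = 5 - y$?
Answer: $\frac{37249}{1387487818} - \frac{\sqrt{183}}{1387487818} \approx 2.6837 \cdot 10^{-5}$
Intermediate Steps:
$c{\left(V \right)} = -5 + V$ ($c{\left(V \right)} = V - \left(5 - 0\right) = V - \left(5 + 0\right) = V - 5 = -5 + V$)
$U{\left(f \right)} = f^{2}$
$C{\left(x \right)} = \sqrt{199 + x}$ ($C{\left(x \right)} = \sqrt{x + 199} = \sqrt{199 + x}$)
$\frac{1}{C{\left(c{\left(-11 \right)} \right)} + U{\left(193 \right)}} = \frac{1}{\sqrt{199 - 16} + 193^{2}} = \frac{1}{\sqrt{199 - 16} + 37249} = \frac{1}{\sqrt{183} + 37249} = \frac{1}{37249 + \sqrt{183}}$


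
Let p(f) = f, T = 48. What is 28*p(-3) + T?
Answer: -36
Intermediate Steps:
28*p(-3) + T = 28*(-3) + 48 = -84 + 48 = -36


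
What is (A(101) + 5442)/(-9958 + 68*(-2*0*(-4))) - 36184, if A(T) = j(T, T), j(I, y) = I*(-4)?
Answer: -180162655/4979 ≈ -36185.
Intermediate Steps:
j(I, y) = -4*I
A(T) = -4*T
(A(101) + 5442)/(-9958 + 68*(-2*0*(-4))) - 36184 = (-4*101 + 5442)/(-9958 + 68*(-2*0*(-4))) - 36184 = (-404 + 5442)/(-9958 + 68*(0*(-4))) - 36184 = 5038/(-9958 + 68*0) - 36184 = 5038/(-9958 + 0) - 36184 = 5038/(-9958) - 36184 = 5038*(-1/9958) - 36184 = -2519/4979 - 36184 = -180162655/4979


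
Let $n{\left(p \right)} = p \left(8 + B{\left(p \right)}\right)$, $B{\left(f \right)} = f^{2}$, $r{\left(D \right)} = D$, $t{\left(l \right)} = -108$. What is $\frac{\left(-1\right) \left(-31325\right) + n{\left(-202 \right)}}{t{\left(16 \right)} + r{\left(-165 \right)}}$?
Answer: $\frac{8212699}{273} \approx 30083.0$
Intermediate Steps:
$n{\left(p \right)} = p \left(8 + p^{2}\right)$
$\frac{\left(-1\right) \left(-31325\right) + n{\left(-202 \right)}}{t{\left(16 \right)} + r{\left(-165 \right)}} = \frac{\left(-1\right) \left(-31325\right) - 202 \left(8 + \left(-202\right)^{2}\right)}{-108 - 165} = \frac{31325 - 202 \left(8 + 40804\right)}{-273} = \left(31325 - 8244024\right) \left(- \frac{1}{273}\right) = \left(-8212699\right) \left(- \frac{1}{273}\right) = \frac{8212699}{273}$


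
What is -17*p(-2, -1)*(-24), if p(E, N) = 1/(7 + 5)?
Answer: 34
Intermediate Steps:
p(E, N) = 1/12
-17*p(-2, -1)*(-24) = -17*1/12*(-24) = -17/12*(-24) = 34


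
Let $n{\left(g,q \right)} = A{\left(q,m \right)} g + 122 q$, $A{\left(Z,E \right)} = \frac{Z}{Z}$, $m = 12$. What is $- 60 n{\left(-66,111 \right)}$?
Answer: $-808560$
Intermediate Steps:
$A{\left(Z,E \right)} = 1$
$n{\left(g,q \right)} = g + 122 q$ ($n{\left(g,q \right)} = 1 g + 122 q = g + 122 q$)
$- 60 n{\left(-66,111 \right)} = - 60 \left(-66 + 122 \cdot 111\right) = - 60 \left(-66 + 13542\right) = \left(-60\right) 13476 = -808560$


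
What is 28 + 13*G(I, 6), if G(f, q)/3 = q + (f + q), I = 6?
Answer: 730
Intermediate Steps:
G(f, q) = 3*f + 6*q (G(f, q) = 3*(q + (f + q)) = 3*(f + 2*q) = 3*f + 6*q)
28 + 13*G(I, 6) = 28 + 13*(3*6 + 6*6) = 28 + 13*(18 + 36) = 28 + 13*54 = 28 + 702 = 730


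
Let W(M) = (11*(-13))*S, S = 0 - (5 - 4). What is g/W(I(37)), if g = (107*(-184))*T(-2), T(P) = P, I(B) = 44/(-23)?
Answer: 39376/143 ≈ 275.36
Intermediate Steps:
S = -1 (S = 0 - 1*1 = 0 - 1 = -1)
I(B) = -44/23 (I(B) = 44*(-1/23) = -44/23)
W(M) = 143 (W(M) = (11*(-13))*(-1) = -143*(-1) = 143)
g = 39376 (g = (107*(-184))*(-2) = -19688*(-2) = 39376)
g/W(I(37)) = 39376/143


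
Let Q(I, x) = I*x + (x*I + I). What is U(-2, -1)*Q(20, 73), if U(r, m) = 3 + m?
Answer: 5880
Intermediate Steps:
Q(I, x) = I + 2*I*x (Q(I, x) = I*x + (I*x + I) = I*x + (I + I*x) = I + 2*I*x)
U(-2, -1)*Q(20, 73) = (3 - 1)*(20*(1 + 2*73)) = 2*(20*(1 + 146)) = 2*(20*147) = 2*2940 = 5880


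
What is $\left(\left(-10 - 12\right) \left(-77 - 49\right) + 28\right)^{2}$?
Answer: $7840000$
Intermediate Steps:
$\left(\left(-10 - 12\right) \left(-77 - 49\right) + 28\right)^{2} = \left(\left(-22\right) \left(-126\right) + 28\right)^{2} = \left(2772 + 28\right)^{2} = 2800^{2} = 7840000$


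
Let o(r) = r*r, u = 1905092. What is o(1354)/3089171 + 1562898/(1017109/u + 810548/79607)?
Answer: 244073319692834984802972/1673442552112052003 ≈ 1.4585e+5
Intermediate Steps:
o(r) = r²
o(1354)/3089171 + 1562898/(1017109/u + 810548/79607) = 1354²/3089171 + 1562898/(1017109/1905092 + 810548/79607) = 1833316*(1/3089171) + 1562898/(1017109*(1/1905092) + 810548*(1/79607)) = 1833316/3089171 + 1562898/(1017109/1905092 + 810548/79607) = 1833316/3089171 + 1562898/(1625137506579/151658658844) = 1833316/3089171 + 1562898*(151658658844/1625137506579) = 1833316/3089171 + 79009004863323304/541712502193 = 244073319692834984802972/1673442552112052003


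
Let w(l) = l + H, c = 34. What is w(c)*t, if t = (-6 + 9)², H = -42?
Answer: -72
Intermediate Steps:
t = 9 (t = 3² = 9)
w(l) = -42 + l (w(l) = l - 42 = -42 + l)
w(c)*t = (-42 + 34)*9 = -8*9 = -72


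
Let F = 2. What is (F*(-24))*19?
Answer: -912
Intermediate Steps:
(F*(-24))*19 = (2*(-24))*19 = -48*19 = -912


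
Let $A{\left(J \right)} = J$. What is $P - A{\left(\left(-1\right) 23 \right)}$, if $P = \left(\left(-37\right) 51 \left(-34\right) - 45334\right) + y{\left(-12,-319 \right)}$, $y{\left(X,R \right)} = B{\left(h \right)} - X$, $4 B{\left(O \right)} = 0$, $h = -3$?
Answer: $18859$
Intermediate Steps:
$B{\left(O \right)} = 0$ ($B{\left(O \right)} = \frac{1}{4} \cdot 0 = 0$)
$y{\left(X,R \right)} = - X$ ($y{\left(X,R \right)} = 0 - X = - X$)
$P = 18836$ ($P = \left(\left(-37\right) 51 \left(-34\right) - 45334\right) - -12 = \left(\left(-1887\right) \left(-34\right) - 45334\right) + 12 = \left(64158 - 45334\right) + 12 = 18824 + 12 = 18836$)
$P - A{\left(\left(-1\right) 23 \right)} = 18836 - \left(-1\right) 23 = 18836 - -23 = 18836 + 23 = 18859$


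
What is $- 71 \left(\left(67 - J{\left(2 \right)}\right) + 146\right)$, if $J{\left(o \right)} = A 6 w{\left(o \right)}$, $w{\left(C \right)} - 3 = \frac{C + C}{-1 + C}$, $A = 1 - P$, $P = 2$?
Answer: $-18105$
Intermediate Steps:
$A = -1$ ($A = 1 - 2 = -1$)
$w{\left(C \right)} = 3 + \frac{2 C}{-1 + C}$ ($w{\left(C \right)} = 3 + \frac{C + C}{-1 + C} = 3 + \frac{2 C}{-1 + C}$)
$J{\left(o \right)} = - \frac{6 \left(-3 + 5 o\right)}{-1 + o}$ ($J{\left(o \right)} = \left(-1\right) 6 \frac{-3 + 5 o}{-1 + o} = - 6 \frac{-3 + 5 o}{-1 + o} = - \frac{6 \left(-3 + 5 o\right)}{-1 + o}$)
$- 71 \left(\left(67 - J{\left(2 \right)}\right) + 146\right) = - 71 \left(\left(67 - \frac{6 \left(3 - 10\right)}{-1 + 2}\right) + 146\right) = - 71 \left(\left(67 - \frac{6 \left(3 - 10\right)}{1}\right) + 146\right) = - 71 \left(\left(67 - 6 \cdot 1 \left(-7\right)\right) + 146\right) = - 71 \left(\left(67 - -42\right) + 146\right) = - 71 \left(\left(67 + 42\right) + 146\right) = - 71 \left(109 + 146\right) = \left(-71\right) 255 = -18105$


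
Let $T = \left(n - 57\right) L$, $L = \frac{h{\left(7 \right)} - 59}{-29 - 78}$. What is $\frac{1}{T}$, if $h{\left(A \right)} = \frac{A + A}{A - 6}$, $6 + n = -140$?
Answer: $- \frac{107}{9135} \approx -0.011713$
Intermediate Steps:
$n = -146$ ($n = -6 - 140 = -146$)
$h{\left(A \right)} = \frac{2 A}{-6 + A}$
$L = \frac{45}{107}$ ($L = \frac{2 \cdot 7 \frac{1}{-6 + 7} - 59}{-29 - 78} = \frac{2 \cdot 7 \cdot 1^{-1} - 59}{-107} = \left(2 \cdot 7 \cdot 1 - 59\right) \left(- \frac{1}{107}\right) = \left(14 - 59\right) \left(- \frac{1}{107}\right) = \left(-45\right) \left(- \frac{1}{107}\right) = \frac{45}{107} \approx 0.42056$)
$T = - \frac{9135}{107}$ ($T = \left(-146 - 57\right) \frac{45}{107} = \left(-203\right) \frac{45}{107} = - \frac{9135}{107} \approx -85.374$)
$\frac{1}{T} = \frac{1}{- \frac{9135}{107}} = - \frac{107}{9135}$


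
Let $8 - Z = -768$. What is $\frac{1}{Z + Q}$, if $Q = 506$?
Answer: $\frac{1}{1282} \approx 0.00078003$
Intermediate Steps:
$Z = 776$ ($Z = 8 - -768 = 8 + 768 = 776$)
$\frac{1}{Z + Q} = \frac{1}{776 + 506} = \frac{1}{1282}$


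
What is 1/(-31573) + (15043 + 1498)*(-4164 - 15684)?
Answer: -10365598013065/31573 ≈ -3.2831e+8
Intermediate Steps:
1/(-31573) + (15043 + 1498)*(-4164 - 15684) = -1/31573 + 16541*(-19848) = -1/31573 - 328305768 = -10365598013065/31573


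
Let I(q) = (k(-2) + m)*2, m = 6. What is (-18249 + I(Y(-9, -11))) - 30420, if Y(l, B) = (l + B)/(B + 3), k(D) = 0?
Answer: -48657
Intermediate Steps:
Y(l, B) = (B + l)/(3 + B)
I(q) = 12 (I(q) = (0 + 6)*2 = 6*2 = 12)
(-18249 + I(Y(-9, -11))) - 30420 = (-18249 + 12) - 30420 = -18237 - 30420 = -48657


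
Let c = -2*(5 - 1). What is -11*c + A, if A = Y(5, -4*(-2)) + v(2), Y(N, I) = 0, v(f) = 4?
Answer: 92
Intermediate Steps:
c = -8 (c = -2*4 = -8)
A = 4 (A = 0 + 4 = 4)
-11*c + A = -11*(-8) + 4 = 88 + 4 = 92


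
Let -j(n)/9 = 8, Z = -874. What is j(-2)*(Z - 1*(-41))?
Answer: 59976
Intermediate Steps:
j(n) = -72 (j(n) = -9*8 = -72)
j(-2)*(Z - 1*(-41)) = -72*(-874 - 1*(-41)) = -72*(-874 + 41) = -72*(-833) = 59976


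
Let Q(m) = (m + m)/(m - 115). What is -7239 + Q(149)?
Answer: -122914/17 ≈ -7230.2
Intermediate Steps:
Q(m) = 2*m/(-115 + m) (Q(m) = (2*m)/(-115 + m) = 2*m/(-115 + m))
-7239 + Q(149) = -7239 + 2*149/(-115 + 149) = -7239 + 2*149/34 = -7239 + 2*149*(1/34) = -7239 + 149/17 = -122914/17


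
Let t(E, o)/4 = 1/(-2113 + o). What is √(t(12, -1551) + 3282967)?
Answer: √688648289559/458 ≈ 1811.9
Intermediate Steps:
t(E, o) = 4/(-2113 + o)
√(t(12, -1551) + 3282967) = √(4/(-2113 - 1551) + 3282967) = √(4/(-3664) + 3282967) = √(4*(-1/3664) + 3282967) = √(-1/916 + 3282967) = √(3007197771/916) = √688648289559/458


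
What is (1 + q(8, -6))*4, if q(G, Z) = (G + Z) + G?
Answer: 44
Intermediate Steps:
q(G, Z) = Z + 2*G
(1 + q(8, -6))*4 = (1 + (-6 + 2*8))*4 = (1 + (-6 + 16))*4 = (1 + 10)*4 = 11*4 = 44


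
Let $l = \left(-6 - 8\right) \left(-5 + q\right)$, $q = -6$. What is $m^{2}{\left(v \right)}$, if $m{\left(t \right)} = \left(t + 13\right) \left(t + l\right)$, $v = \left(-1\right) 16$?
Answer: $171396$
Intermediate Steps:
$v = -16$
$l = 154$ ($l = \left(-6 - 8\right) \left(-5 - 6\right) = \left(-14\right) \left(-11\right) = 154$)
$m{\left(t \right)} = \left(13 + t\right) \left(154 + t\right)$ ($m{\left(t \right)} = \left(t + 13\right) \left(t + 154\right) = \left(13 + t\right) \left(154 + t\right)$)
$m^{2}{\left(v \right)} = \left(2002 + \left(-16\right)^{2} + 167 \left(-16\right)\right)^{2} = \left(2002 + 256 - 2672\right)^{2} = \left(-414\right)^{2} = 171396$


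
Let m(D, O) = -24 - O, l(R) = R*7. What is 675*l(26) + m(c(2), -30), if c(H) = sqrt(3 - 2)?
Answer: 122856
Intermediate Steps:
c(H) = 1 (c(H) = sqrt(1) = 1)
l(R) = 7*R
675*l(26) + m(c(2), -30) = 675*(7*26) + (-24 - 1*(-30)) = 675*182 + (-24 + 30) = 122850 + 6 = 122856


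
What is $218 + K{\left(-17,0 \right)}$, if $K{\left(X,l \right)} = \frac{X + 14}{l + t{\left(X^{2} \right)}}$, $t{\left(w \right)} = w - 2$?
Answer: $\frac{62563}{287} \approx 217.99$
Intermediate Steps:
$t{\left(w \right)} = -2 + w$ ($t{\left(w \right)} = w - 2 = -2 + w$)
$K{\left(X,l \right)} = \frac{14 + X}{-2 + l + X^{2}}$ ($K{\left(X,l \right)} = \frac{X + 14}{l + \left(-2 + X^{2}\right)} = \frac{14 + X}{-2 + l + X^{2}}$)
$218 + K{\left(-17,0 \right)} = 218 + \frac{14 - 17}{-2 + 0 + \left(-17\right)^{2}} = 218 + \frac{1}{-2 + 0 + 289} \left(-3\right) = 218 + \frac{1}{287} \left(-3\right) = 218 - \frac{3}{287} = \frac{62563}{287}$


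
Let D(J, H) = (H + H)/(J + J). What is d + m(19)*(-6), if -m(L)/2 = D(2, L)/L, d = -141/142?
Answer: 711/142 ≈ 5.0070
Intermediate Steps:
D(J, H) = H/J (D(J, H) = (2*H)/((2*J)) = (2*H)*(1/(2*J)) = H/J)
d = -141/142 (d = -141*1/142 = -141/142 ≈ -0.99296)
m(L) = -1 (m(L) = -2*L/2/L = -2*1/2 = -1)
d + m(19)*(-6) = -141/142 - 1*(-6) = -141/142 + 6 = 711/142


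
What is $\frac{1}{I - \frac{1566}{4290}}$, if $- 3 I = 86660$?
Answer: $- \frac{2145}{61962683} \approx -3.4618 \cdot 10^{-5}$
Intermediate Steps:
$I = - \frac{86660}{3}$ ($I = \left(- \frac{1}{3}\right) 86660 = - \frac{86660}{3} \approx -28887.0$)
$\frac{1}{I - \frac{1566}{4290}} = \frac{1}{- \frac{86660}{3} - \frac{1566}{4290}} = \frac{1}{- \frac{86660}{3} - \frac{261}{715}} = \frac{1}{- \frac{61962683}{2145}} = - \frac{2145}{61962683}$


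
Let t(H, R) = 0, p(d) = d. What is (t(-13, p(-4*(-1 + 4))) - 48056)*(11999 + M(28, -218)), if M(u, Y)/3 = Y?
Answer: -545195320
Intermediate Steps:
M(u, Y) = 3*Y
(t(-13, p(-4*(-1 + 4))) - 48056)*(11999 + M(28, -218)) = (0 - 48056)*(11999 + 3*(-218)) = -48056*(11999 - 654) = -48056*11345 = -545195320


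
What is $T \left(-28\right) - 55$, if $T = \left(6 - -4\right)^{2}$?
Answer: $-2855$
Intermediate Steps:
$T = 100$ ($T = \left(6 + 4\right)^{2} = 10^{2} = 100$)
$T \left(-28\right) - 55 = 100 \left(-28\right) - 55 = -2800 - 55 = -2855$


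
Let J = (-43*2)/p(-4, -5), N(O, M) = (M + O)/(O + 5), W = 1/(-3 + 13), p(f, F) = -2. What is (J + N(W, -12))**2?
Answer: 14884/9 ≈ 1653.8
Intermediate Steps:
W = 1/10 ≈ 0.10000
N(O, M) = (M + O)/(5 + O)
J = 43 (J = -43*2/(-2) = -86*(-1/2) = 43)
(J + N(W, -12))**2 = (43 + (-12 + 1/10)/(5 + 1/10))**2 = (43 - 119/10/(51/10))**2 = (43 + (10/51)*(-119/10))**2 = (43 - 7/3)**2 = (122/3)**2 = 14884/9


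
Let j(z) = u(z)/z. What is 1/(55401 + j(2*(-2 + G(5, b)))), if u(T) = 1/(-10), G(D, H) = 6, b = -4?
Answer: 80/4432079 ≈ 1.8050e-5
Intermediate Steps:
u(T) = -⅒
j(z) = -1/(10*z)
1/(55401 + j(2*(-2 + G(5, b)))) = 1/(55401 - 1/(2*(-2 + 6))/10) = 1/(55401 - 1/(10*(2*4))) = 1/(55401 - ⅒/8) = 1/(55401 - ⅒*⅛) = 1/(55401 - 1/80) = 1/(4432079/80) = 80/4432079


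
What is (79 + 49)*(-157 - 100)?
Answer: -32896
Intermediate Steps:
(79 + 49)*(-157 - 100) = 128*(-257) = -32896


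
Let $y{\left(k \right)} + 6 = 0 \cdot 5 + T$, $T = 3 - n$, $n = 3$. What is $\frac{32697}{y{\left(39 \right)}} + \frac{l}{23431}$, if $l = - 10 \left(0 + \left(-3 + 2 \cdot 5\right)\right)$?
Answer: $- \frac{255374609}{46862} \approx -5449.5$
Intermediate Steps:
$T = 0$ ($T = 3 - 3 = 0$)
$l = -70$ ($l = - 10 \left(0 + \left(-3 + 10\right)\right) = - 10 \left(0 + 7\right) = \left(-10\right) 7 = -70$)
$y{\left(k \right)} = -6$ ($y{\left(k \right)} = -6 + \left(0 \cdot 5 + 0\right) = -6 + \left(0 + 0\right) = -6 + 0 = -6$)
$\frac{32697}{y{\left(39 \right)}} + \frac{l}{23431} = \frac{32697}{-6} - \frac{70}{23431} = 32697 \left(- \frac{1}{6}\right) - \frac{70}{23431} = - \frac{10899}{2} - \frac{70}{23431} = - \frac{255374609}{46862}$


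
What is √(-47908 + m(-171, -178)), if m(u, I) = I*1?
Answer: I*√48086 ≈ 219.29*I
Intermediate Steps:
m(u, I) = I
√(-47908 + m(-171, -178)) = √(-47908 - 178) = √(-48086) = I*√48086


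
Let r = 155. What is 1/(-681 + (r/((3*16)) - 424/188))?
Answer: -2256/1534139 ≈ -0.0014705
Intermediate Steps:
1/(-681 + (r/((3*16)) - 424/188)) = 1/(-681 + (155/((3*16)) - 424/188)) = 1/(-681 + (155/48 - 424*1/188)) = 1/(-681 + (155*(1/48) - 106/47)) = 1/(-681 + (155/48 - 106/47)) = 1/(-681 + 2197/2256) = 1/(-1534139/2256) = -2256/1534139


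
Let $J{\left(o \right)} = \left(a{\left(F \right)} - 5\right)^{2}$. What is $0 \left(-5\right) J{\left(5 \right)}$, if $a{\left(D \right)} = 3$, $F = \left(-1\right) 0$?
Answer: $0$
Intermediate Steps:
$F = 0$
$J{\left(o \right)} = 4$ ($J{\left(o \right)} = \left(3 - 5\right)^{2} = \left(-2\right)^{2} = 4$)
$0 \left(-5\right) J{\left(5 \right)} = 0 \left(-5\right) 4 = 0 \cdot 4 = 0$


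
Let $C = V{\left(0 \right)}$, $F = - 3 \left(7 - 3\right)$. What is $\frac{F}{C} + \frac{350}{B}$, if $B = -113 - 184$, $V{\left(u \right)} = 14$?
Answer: $- \frac{4232}{2079} \approx -2.0356$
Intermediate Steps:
$F = -12$ ($F = \left(-3\right) 4 = -12$)
$C = 14$
$B = -297$
$\frac{F}{C} + \frac{350}{B} = - \frac{12}{14} + \frac{350}{-297} = \left(-12\right) \frac{1}{14} + 350 \left(- \frac{1}{297}\right) = - \frac{6}{7} - \frac{350}{297} = - \frac{4232}{2079}$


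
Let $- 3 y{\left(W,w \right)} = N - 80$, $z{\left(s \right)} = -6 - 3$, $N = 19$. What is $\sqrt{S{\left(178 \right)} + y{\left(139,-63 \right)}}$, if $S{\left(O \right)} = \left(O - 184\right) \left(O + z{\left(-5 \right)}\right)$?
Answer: $\frac{i \sqrt{8943}}{3} \approx 31.522 i$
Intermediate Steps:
$z{\left(s \right)} = -9$ ($z{\left(s \right)} = -6 - 3 = -9$)
$y{\left(W,w \right)} = \frac{61}{3}$ ($y{\left(W,w \right)} = - \frac{19 - 80}{3} = \left(- \frac{1}{3}\right) \left(-61\right) = \frac{61}{3}$)
$S{\left(O \right)} = \left(-184 + O\right) \left(-9 + O\right)$ ($S{\left(O \right)} = \left(O - 184\right) \left(O - 9\right) = \left(-184 + O\right) \left(-9 + O\right)$)
$\sqrt{S{\left(178 \right)} + y{\left(139,-63 \right)}} = \sqrt{\left(1656 + 178^{2} - 34354\right) + \frac{61}{3}} = \sqrt{\left(1656 + 31684 - 34354\right) + \frac{61}{3}} = \sqrt{-1014 + \frac{61}{3}} = \sqrt{- \frac{2981}{3}} = \frac{i \sqrt{8943}}{3}$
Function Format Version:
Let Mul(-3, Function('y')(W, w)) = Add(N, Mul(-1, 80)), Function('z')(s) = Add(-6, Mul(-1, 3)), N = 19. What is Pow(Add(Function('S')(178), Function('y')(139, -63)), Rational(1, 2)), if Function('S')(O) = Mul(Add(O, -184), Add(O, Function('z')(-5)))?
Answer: Mul(Rational(1, 3), I, Pow(8943, Rational(1, 2))) ≈ Mul(31.522, I)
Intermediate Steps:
Function('z')(s) = -9 (Function('z')(s) = Add(-6, -3) = -9)
Function('y')(W, w) = Rational(61, 3) (Function('y')(W, w) = Mul(Rational(-1, 3), Add(19, Mul(-1, 80))) = Mul(Rational(-1, 3), Add(19, -80)) = Mul(Rational(-1, 3), -61) = Rational(61, 3))
Function('S')(O) = Mul(Add(-184, O), Add(-9, O)) (Function('S')(O) = Mul(Add(O, -184), Add(O, -9)) = Mul(Add(-184, O), Add(-9, O)))
Pow(Add(Function('S')(178), Function('y')(139, -63)), Rational(1, 2)) = Pow(Add(Add(1656, Pow(178, 2), Mul(-193, 178)), Rational(61, 3)), Rational(1, 2)) = Pow(Add(Add(1656, 31684, -34354), Rational(61, 3)), Rational(1, 2)) = Pow(Add(-1014, Rational(61, 3)), Rational(1, 2)) = Pow(Rational(-2981, 3), Rational(1, 2)) = Mul(Rational(1, 3), I, Pow(8943, Rational(1, 2)))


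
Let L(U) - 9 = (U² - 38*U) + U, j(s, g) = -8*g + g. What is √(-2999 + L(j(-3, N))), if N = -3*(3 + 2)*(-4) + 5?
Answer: √220870 ≈ 469.97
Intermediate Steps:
N = 65 (N = -15*(-4) + 5 = -3*(-20) + 5 = 60 + 5 = 65)
j(s, g) = -7*g
L(U) = 9 + U² - 37*U (L(U) = 9 + ((U² - 38*U) + U) = 9 + (U² - 37*U) = 9 + U² - 37*U)
√(-2999 + L(j(-3, N))) = √(-2999 + (9 + (-7*65)² - (-259)*65)) = √(-2999 + (9 + (-455)² - 37*(-455))) = √(-2999 + (9 + 207025 + 16835)) = √(-2999 + 223869) = √220870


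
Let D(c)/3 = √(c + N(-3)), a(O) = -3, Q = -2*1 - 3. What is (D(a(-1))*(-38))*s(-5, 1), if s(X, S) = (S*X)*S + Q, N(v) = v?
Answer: 1140*I*√6 ≈ 2792.4*I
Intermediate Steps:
Q = -5 (Q = -2 - 3 = -5)
D(c) = 3*√(-3 + c) (D(c) = 3*√(c - 3) = 3*√(-3 + c))
s(X, S) = -5 + X*S² (s(X, S) = (S*X)*S - 5 = X*S² - 5 = -5 + X*S²)
(D(a(-1))*(-38))*s(-5, 1) = ((3*√(-3 - 3))*(-38))*(-5 - 5*1²) = ((3*√(-6))*(-38))*(-5 - 5*1) = ((3*(I*√6))*(-38))*(-5 - 5) = ((3*I*√6)*(-38))*(-10) = -114*I*√6*(-10) = 1140*I*√6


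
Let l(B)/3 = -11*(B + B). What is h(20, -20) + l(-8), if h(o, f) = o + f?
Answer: 528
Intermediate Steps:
l(B) = -66*B (l(B) = 3*(-11*(B + B)) = 3*(-22*B) = -66*B)
h(o, f) = f + o
h(20, -20) + l(-8) = (-20 + 20) - 66*(-8) = 0 + 528 = 528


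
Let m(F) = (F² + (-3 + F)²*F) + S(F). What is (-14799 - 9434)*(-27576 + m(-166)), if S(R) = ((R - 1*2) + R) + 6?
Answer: 114900139442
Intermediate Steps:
S(R) = 4 + 2*R (S(R) = ((R - 2) + R) + 6 = ((-2 + R) + R) + 6 = (-2 + 2*R) + 6 = 4 + 2*R)
m(F) = 4 + F² + 2*F + F*(-3 + F)² (m(F) = (F² + (-3 + F)²*F) + (4 + 2*F) = (F² + F*(-3 + F)²) + (4 + 2*F) = 4 + F² + 2*F + F*(-3 + F)²)
(-14799 - 9434)*(-27576 + m(-166)) = (-14799 - 9434)*(-27576 + (4 + (-166)³ - 5*(-166)² + 11*(-166))) = -24233*(-27576 + (4 - 4574296 - 5*27556 - 1826)) = -24233*(-27576 + (4 - 4574296 - 137780 - 1826)) = -24233*(-27576 - 4713898) = -24233*(-4741474) = 114900139442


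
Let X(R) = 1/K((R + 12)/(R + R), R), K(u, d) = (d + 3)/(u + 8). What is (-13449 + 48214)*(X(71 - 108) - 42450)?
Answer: -218415850765/148 ≈ -1.4758e+9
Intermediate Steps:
K(u, d) = (3 + d)/(8 + u)
X(R) = (8 + (12 + R)/(2*R))/(3 + R) (X(R) = 1/((3 + R)/(8 + (R + 12)/(R + R))) = 1/((3 + R)/(8 + (12 + R)/((2*R)))) = 1/((3 + R)/(8 + (12 + R)*(1/(2*R)))) = 1/((3 + R)/(8 + (12 + R)/(2*R))) = (8 + (12 + R)/(2*R))/(3 + R))
(-13449 + 48214)*(X(71 - 108) - 42450) = (-13449 + 48214)*((12 + 17*(71 - 108))/(2*(71 - 108)*(3 + (71 - 108))) - 42450) = 34765*((1/2)*(12 + 17*(-37))/(-37*(3 - 37)) - 42450) = 34765*((1/2)*(-1/37)*(12 - 629)/(-34) - 42450) = 34765*((1/2)*(-1/37)*(-1/34)*(-617) - 42450) = 34765*(-617/2516 - 42450) = 34765*(-106804817/2516) = -218415850765/148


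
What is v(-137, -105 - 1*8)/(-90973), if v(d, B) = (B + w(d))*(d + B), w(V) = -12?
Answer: -31250/90973 ≈ -0.34351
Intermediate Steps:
v(d, B) = (-12 + B)*(B + d) (v(d, B) = (B - 12)*(d + B) = (-12 + B)*(B + d))
v(-137, -105 - 1*8)/(-90973) = ((-105 - 1*8)² - 12*(-105 - 1*8) - 12*(-137) + (-105 - 1*8)*(-137))/(-90973) = ((-105 - 8)² - 12*(-105 - 8) + 1644 + (-105 - 8)*(-137))*(-1/90973) = ((-113)² - 12*(-113) + 1644 - 113*(-137))*(-1/90973) = (12769 + 1356 + 1644 + 15481)*(-1/90973) = 31250*(-1/90973) = -31250/90973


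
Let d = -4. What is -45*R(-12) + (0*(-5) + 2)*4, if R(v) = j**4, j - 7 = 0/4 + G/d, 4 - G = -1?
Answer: -12590797/256 ≈ -49183.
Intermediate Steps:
G = 5 (G = 4 - 1*(-1) = 4 + 1 = 5)
j = 23/4 (j = 7 + (0/4 + 5/(-4)) = 7 + (0*(1/4) + 5*(-1/4)) = 7 + (0 - 5/4) = 7 - 5/4 = 23/4 ≈ 5.7500)
R(v) = 279841/256 (R(v) = (23/4)**4 = 279841/256)
-45*R(-12) + (0*(-5) + 2)*4 = -45*279841/256 + (0*(-5) + 2)*4 = -12592845/256 + (0 + 2)*4 = -12592845/256 + 2*4 = -12592845/256 + 8 = -12590797/256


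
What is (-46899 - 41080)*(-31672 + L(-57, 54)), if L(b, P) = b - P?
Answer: 2796236557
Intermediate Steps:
(-46899 - 41080)*(-31672 + L(-57, 54)) = (-46899 - 41080)*(-31672 + (-57 - 1*54)) = -87979*(-31672 + (-57 - 54)) = -87979*(-31672 - 111) = -87979*(-31783) = 2796236557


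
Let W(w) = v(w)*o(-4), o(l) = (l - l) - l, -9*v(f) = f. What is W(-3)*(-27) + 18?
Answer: -18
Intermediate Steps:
v(f) = -f/9
o(l) = -l (o(l) = 0 - l = -l)
W(w) = -4*w/9 (W(w) = (-w/9)*(-1*(-4)) = -w/9*4 = -4*w/9)
W(-3)*(-27) + 18 = -4/9*(-3)*(-27) + 18 = (4/3)*(-27) + 18 = -36 + 18 = -18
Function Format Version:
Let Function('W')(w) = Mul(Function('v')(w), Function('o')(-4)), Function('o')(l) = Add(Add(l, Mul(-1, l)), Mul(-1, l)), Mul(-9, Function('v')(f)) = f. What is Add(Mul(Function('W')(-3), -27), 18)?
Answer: -18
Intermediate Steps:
Function('v')(f) = Mul(Rational(-1, 9), f)
Function('o')(l) = Mul(-1, l) (Function('o')(l) = Add(0, Mul(-1, l)) = Mul(-1, l))
Function('W')(w) = Mul(Rational(-4, 9), w) (Function('W')(w) = Mul(Mul(Rational(-1, 9), w), Mul(-1, -4)) = Mul(Mul(Rational(-1, 9), w), 4) = Mul(Rational(-4, 9), w))
Add(Mul(Function('W')(-3), -27), 18) = Add(Mul(Mul(Rational(-4, 9), -3), -27), 18) = Add(Mul(Rational(4, 3), -27), 18) = Add(-36, 18) = -18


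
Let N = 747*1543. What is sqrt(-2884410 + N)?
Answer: 3*I*sqrt(192421) ≈ 1316.0*I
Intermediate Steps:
N = 1152621
sqrt(-2884410 + N) = sqrt(-2884410 + 1152621) = sqrt(-1731789) = 3*I*sqrt(192421)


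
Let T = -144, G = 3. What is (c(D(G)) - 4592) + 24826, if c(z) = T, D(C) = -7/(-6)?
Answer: 20090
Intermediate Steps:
D(C) = 7/6 (D(C) = -7*(-⅙) = 7/6)
c(z) = -144
(c(D(G)) - 4592) + 24826 = (-144 - 4592) + 24826 = -4736 + 24826 = 20090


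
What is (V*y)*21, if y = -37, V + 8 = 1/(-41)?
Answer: 255633/41 ≈ 6235.0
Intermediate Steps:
V = -329/41 (V = -8 + 1/(-41) = -8 - 1/41 = -329/41 ≈ -8.0244)
(V*y)*21 = -329/41*(-37)*21 = (12173/41)*21 = 255633/41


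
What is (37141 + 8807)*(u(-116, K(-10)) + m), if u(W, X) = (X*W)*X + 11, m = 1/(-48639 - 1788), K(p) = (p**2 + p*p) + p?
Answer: -3234242203519264/16809 ≈ -1.9241e+11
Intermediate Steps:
K(p) = p + 2*p**2 (K(p) = (p**2 + p**2) + p = 2*p**2 + p = p + 2*p**2)
m = -1/50427 (m = 1/(-50427) = -1/50427 ≈ -1.9831e-5)
u(W, X) = 11 + W*X**2 (u(W, X) = (W*X)*X + 11 = W*X**2 + 11 = 11 + W*X**2)
(37141 + 8807)*(u(-116, K(-10)) + m) = (37141 + 8807)*((11 - 116*100*(1 + 2*(-10))**2) - 1/50427) = 45948*((11 - 116*100*(1 - 20)**2) - 1/50427) = 45948*((11 - 116*(-10*(-19))**2) - 1/50427) = 45948*((11 - 116*190**2) - 1/50427) = 45948*((11 - 116*36100) - 1/50427) = 45948*((11 - 4187600) - 1/50427) = 45948*(-4187589 - 1/50427) = 45948*(-211167550504/50427) = -3234242203519264/16809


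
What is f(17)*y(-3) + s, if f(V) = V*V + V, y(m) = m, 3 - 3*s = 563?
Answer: -3314/3 ≈ -1104.7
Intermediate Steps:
s = -560/3 (s = 1 - ⅓*563 = 1 - 563/3 = -560/3 ≈ -186.67)
f(V) = V + V² (f(V) = V² + V = V + V²)
f(17)*y(-3) + s = (17*(1 + 17))*(-3) - 560/3 = (17*18)*(-3) - 560/3 = 306*(-3) - 560/3 = -918 - 560/3 = -3314/3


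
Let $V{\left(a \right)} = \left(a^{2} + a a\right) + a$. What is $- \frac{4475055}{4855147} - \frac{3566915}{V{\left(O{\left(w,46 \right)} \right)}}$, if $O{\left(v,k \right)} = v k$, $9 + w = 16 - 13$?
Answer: $- \frac{17998445125685}{738351335172} \approx -24.377$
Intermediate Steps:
$w = -6$ ($w = -9 + \left(16 - 13\right) = -9 + 3 = -6$)
$O{\left(v,k \right)} = k v$
$V{\left(a \right)} = a + 2 a^{2}$ ($V{\left(a \right)} = \left(a^{2} + a^{2}\right) + a = 2 a^{2} + a = a + 2 a^{2}$)
$- \frac{4475055}{4855147} - \frac{3566915}{V{\left(O{\left(w,46 \right)} \right)}} = - \frac{4475055}{4855147} - \frac{3566915}{46 \left(-6\right) \left(1 + 2 \cdot 46 \left(-6\right)\right)} = \left(-4475055\right) \frac{1}{4855147} - \frac{3566915}{\left(-276\right) \left(1 + 2 \left(-276\right)\right)} = - \frac{4475055}{4855147} - \frac{3566915}{\left(-276\right) \left(1 - 552\right)} = - \frac{4475055}{4855147} - \frac{3566915}{\left(-276\right) \left(-551\right)} = - \frac{4475055}{4855147} - \frac{3566915}{152076} = - \frac{17998445125685}{738351335172}$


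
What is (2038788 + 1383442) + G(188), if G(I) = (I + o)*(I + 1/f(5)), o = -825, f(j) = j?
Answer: 16511733/5 ≈ 3.3023e+6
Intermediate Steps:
G(I) = (-825 + I)*(⅕ + I) (G(I) = (I - 825)*(I + 1/5) = (-825 + I)*(I + ⅕) = (-825 + I)*(⅕ + I))
(2038788 + 1383442) + G(188) = (2038788 + 1383442) + (-165 + 188² - 4124/5*188) = 3422230 + (-165 + 35344 - 775312/5) = 3422230 - 599417/5 = 16511733/5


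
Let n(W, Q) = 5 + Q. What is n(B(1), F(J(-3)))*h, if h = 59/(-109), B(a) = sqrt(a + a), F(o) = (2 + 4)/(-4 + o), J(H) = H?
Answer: -1711/763 ≈ -2.2425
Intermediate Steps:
F(o) = 6/(-4 + o)
B(a) = sqrt(2)*sqrt(a) (B(a) = sqrt(2*a) = sqrt(2)*sqrt(a))
h = -59/109 (h = 59*(-1/109) = -59/109 ≈ -0.54128)
n(B(1), F(J(-3)))*h = (5 + 6/(-4 - 3))*(-59/109) = (5 + 6/(-7))*(-59/109) = (5 + 6*(-1/7))*(-59/109) = (5 - 6/7)*(-59/109) = (29/7)*(-59/109) = -1711/763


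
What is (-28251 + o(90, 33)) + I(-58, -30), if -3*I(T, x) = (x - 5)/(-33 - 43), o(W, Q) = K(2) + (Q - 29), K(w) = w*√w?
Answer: -6440351/228 + 2*√2 ≈ -28244.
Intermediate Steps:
K(w) = w^(3/2)
o(W, Q) = -29 + Q + 2*√2 (o(W, Q) = 2^(3/2) + (Q - 29) = 2*√2 + (-29 + Q) = -29 + Q + 2*√2)
I(T, x) = -5/228 + x/228 (I(T, x) = -(x - 5)/(3*(-33 - 43)) = -(-5 + x)/(3*(-76)) = -(-5 + x)*(-1)/(3*76) = -(5/76 - x/76)/3 = -5/228 + x/228)
(-28251 + o(90, 33)) + I(-58, -30) = (-28251 + (-29 + 33 + 2*√2)) + (-5/228 + (1/228)*(-30)) = (-28251 + (4 + 2*√2)) + (-5/228 - 5/38) = (-28247 + 2*√2) - 35/228 = -6440351/228 + 2*√2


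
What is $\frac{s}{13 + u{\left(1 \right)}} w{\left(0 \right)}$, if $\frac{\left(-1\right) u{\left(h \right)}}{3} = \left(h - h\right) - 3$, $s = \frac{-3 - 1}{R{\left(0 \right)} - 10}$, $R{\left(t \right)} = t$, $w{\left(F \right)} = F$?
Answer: $0$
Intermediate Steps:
$s = \frac{2}{5}$ ($s = \frac{-3 - 1}{0 - 10} = - \frac{4}{-10} = \left(-4\right) \left(- \frac{1}{10}\right) = \frac{2}{5} \approx 0.4$)
$u{\left(h \right)} = 9$ ($u{\left(h \right)} = - 3 \left(\left(h - h\right) - 3\right) = - 3 \left(0 - 3\right) = \left(-3\right) \left(-3\right) = 9$)
$\frac{s}{13 + u{\left(1 \right)}} w{\left(0 \right)} = \frac{1}{13 + 9} \cdot \frac{2}{5} \cdot 0 = \frac{1}{22} \cdot \frac{2}{5} \cdot 0 = \frac{1}{55} \cdot 0 = 0$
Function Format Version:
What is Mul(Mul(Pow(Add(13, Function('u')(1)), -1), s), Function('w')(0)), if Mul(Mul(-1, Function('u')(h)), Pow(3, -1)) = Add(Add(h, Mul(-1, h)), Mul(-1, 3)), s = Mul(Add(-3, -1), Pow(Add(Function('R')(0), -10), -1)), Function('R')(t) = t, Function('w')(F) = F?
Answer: 0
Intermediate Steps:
s = Rational(2, 5) (s = Mul(Add(-3, -1), Pow(Add(0, -10), -1)) = Mul(-4, Pow(-10, -1)) = Mul(-4, Rational(-1, 10)) = Rational(2, 5) ≈ 0.40000)
Function('u')(h) = 9 (Function('u')(h) = Mul(-3, Add(Add(h, Mul(-1, h)), Mul(-1, 3))) = Mul(-3, Add(0, -3)) = Mul(-3, -3) = 9)
Mul(Mul(Pow(Add(13, Function('u')(1)), -1), s), Function('w')(0)) = Mul(Mul(Pow(Add(13, 9), -1), Rational(2, 5)), 0) = Mul(Mul(Pow(22, -1), Rational(2, 5)), 0) = Mul(Mul(Rational(1, 22), Rational(2, 5)), 0) = Mul(Rational(1, 55), 0) = 0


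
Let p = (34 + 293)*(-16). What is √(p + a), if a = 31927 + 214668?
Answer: √241363 ≈ 491.29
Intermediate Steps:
a = 246595
p = -5232 (p = 327*(-16) = -5232)
√(p + a) = √(-5232 + 246595) = √241363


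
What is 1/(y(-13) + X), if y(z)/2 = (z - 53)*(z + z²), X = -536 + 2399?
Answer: -1/18729 ≈ -5.3393e-5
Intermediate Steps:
X = 1863
y(z) = 2*(-53 + z)*(z + z²) (y(z) = 2*((z - 53)*(z + z²)) = 2*((-53 + z)*(z + z²)) = 2*(-53 + z)*(z + z²))
1/(y(-13) + X) = 1/(2*(-13)*(-53 + (-13)² - 52*(-13)) + 1863) = 1/(2*(-13)*(-53 + 169 + 676) + 1863) = 1/(2*(-13)*792 + 1863) = 1/(-20592 + 1863) = 1/(-18729) = -1/18729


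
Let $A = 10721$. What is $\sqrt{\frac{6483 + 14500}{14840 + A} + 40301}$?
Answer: $\frac{2 \sqrt{6582946991871}}{25561} \approx 200.75$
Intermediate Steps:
$\sqrt{\frac{6483 + 14500}{14840 + A} + 40301} = \sqrt{\frac{6483 + 14500}{14840 + 10721} + 40301} = \sqrt{\frac{20983}{25561} + 40301} = \sqrt{\frac{1030154844}{25561}} = \frac{2 \sqrt{6582946991871}}{25561}$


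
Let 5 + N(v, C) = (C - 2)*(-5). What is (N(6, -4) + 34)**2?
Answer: 3481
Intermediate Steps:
N(v, C) = 5 - 5*C (N(v, C) = -5 + (C - 2)*(-5) = -5 + (-2 + C)*(-5) = -5 + (10 - 5*C) = 5 - 5*C)
(N(6, -4) + 34)**2 = ((5 - 5*(-4)) + 34)**2 = ((5 + 20) + 34)**2 = (25 + 34)**2 = 59**2 = 3481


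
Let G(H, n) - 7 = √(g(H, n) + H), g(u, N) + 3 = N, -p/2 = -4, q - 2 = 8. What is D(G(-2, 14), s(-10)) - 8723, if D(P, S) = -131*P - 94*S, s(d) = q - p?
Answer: -10221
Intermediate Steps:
q = 10 (q = 2 + 8 = 10)
p = 8 (p = -2*(-4) = 8)
g(u, N) = -3 + N
G(H, n) = 7 + √(-3 + H + n) (G(H, n) = 7 + √((-3 + n) + H) = 7 + √(-3 + H + n))
s(d) = 2 (s(d) = 10 - 1*8 = 10 - 8 = 2)
D(G(-2, 14), s(-10)) - 8723 = (-131*(7 + √(-3 - 2 + 14)) - 94*2) - 8723 = (-131*(7 + √9) - 188) - 8723 = (-131*(7 + 3) - 188) - 8723 = (-131*10 - 188) - 8723 = (-1310 - 188) - 8723 = -1498 - 8723 = -10221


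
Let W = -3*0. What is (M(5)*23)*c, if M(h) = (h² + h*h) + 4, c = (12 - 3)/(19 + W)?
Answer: 11178/19 ≈ 588.32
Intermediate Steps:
W = 0
c = 9/19 (c = (12 - 3)/(19 + 0) = 9/19 ≈ 0.47368)
M(h) = 4 + 2*h² (M(h) = (h² + h²) + 4 = 2*h² + 4 = 4 + 2*h²)
(M(5)*23)*c = ((4 + 2*5²)*23)*(9/19) = ((4 + 2*25)*23)*(9/19) = ((4 + 50)*23)*(9/19) = (54*23)*(9/19) = 1242*(9/19) = 11178/19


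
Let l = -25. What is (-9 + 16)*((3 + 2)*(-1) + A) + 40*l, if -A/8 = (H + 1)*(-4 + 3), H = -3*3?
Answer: -1483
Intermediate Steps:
H = -9
A = -64 (A = -8*(-9 + 1)*(-4 + 3) = -(-64)*(-1) = -8*8 = -64)
(-9 + 16)*((3 + 2)*(-1) + A) + 40*l = (-9 + 16)*((3 + 2)*(-1) - 64) + 40*(-25) = 7*(5*(-1) - 64) - 1000 = 7*(-5 - 64) - 1000 = 7*(-69) - 1000 = -483 - 1000 = -1483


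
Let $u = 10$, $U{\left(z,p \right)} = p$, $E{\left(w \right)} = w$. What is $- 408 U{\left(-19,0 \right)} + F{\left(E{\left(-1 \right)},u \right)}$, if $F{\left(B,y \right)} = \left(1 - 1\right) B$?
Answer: $0$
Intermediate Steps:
$F{\left(B,y \right)} = 0$ ($F{\left(B,y \right)} = \left(1 - 1\right) B = 0 B = 0$)
$- 408 U{\left(-19,0 \right)} + F{\left(E{\left(-1 \right)},u \right)} = \left(-408\right) 0 + 0 = 0 + 0 = 0$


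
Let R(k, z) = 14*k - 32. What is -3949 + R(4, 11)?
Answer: -3925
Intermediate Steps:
R(k, z) = -32 + 14*k
-3949 + R(4, 11) = -3949 + (-32 + 14*4) = -3949 + (-32 + 56) = -3949 + 24 = -3925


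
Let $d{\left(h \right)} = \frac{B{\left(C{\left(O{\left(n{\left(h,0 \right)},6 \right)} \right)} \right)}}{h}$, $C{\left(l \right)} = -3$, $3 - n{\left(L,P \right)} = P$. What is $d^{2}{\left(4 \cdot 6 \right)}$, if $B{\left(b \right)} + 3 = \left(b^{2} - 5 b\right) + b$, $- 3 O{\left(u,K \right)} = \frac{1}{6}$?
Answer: $\frac{9}{16} \approx 0.5625$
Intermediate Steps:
$n{\left(L,P \right)} = 3 - P$
$O{\left(u,K \right)} = - \frac{1}{18}$ ($O{\left(u,K \right)} = - \frac{1}{3 \cdot 6} = \left(- \frac{1}{3}\right) \frac{1}{6} = - \frac{1}{18}$)
$B{\left(b \right)} = -3 + b^{2} - 4 b$ ($B{\left(b \right)} = -3 + \left(\left(b^{2} - 5 b\right) + b\right) = -3 + \left(b^{2} - 4 b\right) = -3 + b^{2} - 4 b$)
$d{\left(h \right)} = \frac{18}{h}$ ($d{\left(h \right)} = \frac{-3 + \left(-3\right)^{2} - -12}{h} = \frac{-3 + 9 + 12}{h} = \frac{18}{h}$)
$d^{2}{\left(4 \cdot 6 \right)} = \left(\frac{18}{4 \cdot 6}\right)^{2} = \left(\frac{18}{24}\right)^{2} = \left(18 \cdot \frac{1}{24}\right)^{2} = \left(\frac{3}{4}\right)^{2} = \frac{9}{16}$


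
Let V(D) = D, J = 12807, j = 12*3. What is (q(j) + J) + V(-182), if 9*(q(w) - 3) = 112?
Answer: 113764/9 ≈ 12640.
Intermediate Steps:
j = 36
q(w) = 139/9 (q(w) = 3 + (⅑)*112 = 3 + 112/9 = 139/9)
(q(j) + J) + V(-182) = (139/9 + 12807) - 182 = 115402/9 - 182 = 113764/9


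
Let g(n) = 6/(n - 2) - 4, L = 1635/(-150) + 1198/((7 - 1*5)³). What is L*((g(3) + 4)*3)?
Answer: 24993/10 ≈ 2499.3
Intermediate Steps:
L = 2777/20 (L = 1635*(-1/150) + 1198/((7 - 5)³) = -109/10 + 1198/(2³) = -109/10 + 1198/8 = -109/10 + 1198*(⅛) = -109/10 + 599/4 = 2777/20 ≈ 138.85)
g(n) = -4 + 6/(-2 + n) (g(n) = 6/(-2 + n) - 4 = -4 + 6/(-2 + n))
L*((g(3) + 4)*3) = 2777*((2*(7 - 2*3)/(-2 + 3) + 4)*3)/20 = 2777*((2*(7 - 6)/1 + 4)*3)/20 = 2777*((2*1*1 + 4)*3)/20 = 2777*((2 + 4)*3)/20 = 2777*(6*3)/20 = (2777/20)*18 = 24993/10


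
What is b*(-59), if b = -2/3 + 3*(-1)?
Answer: 649/3 ≈ 216.33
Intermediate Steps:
b = -11/3 (b = -2*⅓ - 3 = -⅔ - 3 = -11/3 ≈ -3.6667)
b*(-59) = -11/3*(-59) = 649/3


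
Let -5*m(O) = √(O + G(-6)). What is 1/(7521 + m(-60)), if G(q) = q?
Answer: 62675/471378697 + 5*I*√66/1414136091 ≈ 0.00013296 + 2.8724e-8*I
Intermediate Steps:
m(O) = -√(-6 + O)/5 (m(O) = -√(O - 6)/5 = -√(-6 + O)/5)
1/(7521 + m(-60)) = 1/(7521 - √(-6 - 60)/5) = 1/(7521 - I*√66/5)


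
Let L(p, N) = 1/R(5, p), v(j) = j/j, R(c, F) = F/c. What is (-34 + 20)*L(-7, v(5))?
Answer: 10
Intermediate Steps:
v(j) = 1
L(p, N) = 5/p (L(p, N) = 1/(p/5) = 5/p)
(-34 + 20)*L(-7, v(5)) = (-34 + 20)*(5/(-7)) = -70*(-1)/7 = -14*(-5/7) = 10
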